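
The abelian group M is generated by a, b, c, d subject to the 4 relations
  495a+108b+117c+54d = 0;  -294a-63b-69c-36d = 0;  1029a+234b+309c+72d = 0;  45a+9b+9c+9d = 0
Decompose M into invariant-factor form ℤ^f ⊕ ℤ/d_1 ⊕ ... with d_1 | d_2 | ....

Answer: M ≅ ℤ/3 ⊕ ℤ/9 ⊕ ℤ/27 ⊕ ℤ/54

Derivation:
rank_ℚ(R)=4; free=4−4=0
SNF(R) diag = [3, 9, 27, 54] → torsion [3, 9, 27, 54]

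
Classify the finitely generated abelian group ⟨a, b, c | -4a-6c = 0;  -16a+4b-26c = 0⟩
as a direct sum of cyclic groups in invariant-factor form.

rank_ℚ(R)=2; free=3−2=1
SNF(R) diag = [2, 4] → torsion [2, 4]

Answer: M ≅ ℤ^1 ⊕ ℤ/2 ⊕ ℤ/4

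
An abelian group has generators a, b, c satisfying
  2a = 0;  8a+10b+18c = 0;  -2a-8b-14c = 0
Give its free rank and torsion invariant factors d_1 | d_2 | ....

rank_ℚ(R)=3; free=3−3=0
SNF(R) diag = [2, 2, 2] → torsion [2, 2, 2]

Answer: M ≅ ℤ/2 ⊕ ℤ/2 ⊕ ℤ/2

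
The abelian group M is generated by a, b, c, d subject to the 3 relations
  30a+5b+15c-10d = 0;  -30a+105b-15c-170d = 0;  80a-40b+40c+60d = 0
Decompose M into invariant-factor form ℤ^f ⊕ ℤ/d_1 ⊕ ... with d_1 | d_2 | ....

Answer: M ≅ ℤ^1 ⊕ ℤ/5 ⊕ ℤ/10 ⊕ ℤ/20

Derivation:
rank_ℚ(R)=3; free=4−3=1
SNF(R) diag = [5, 10, 20] → torsion [5, 10, 20]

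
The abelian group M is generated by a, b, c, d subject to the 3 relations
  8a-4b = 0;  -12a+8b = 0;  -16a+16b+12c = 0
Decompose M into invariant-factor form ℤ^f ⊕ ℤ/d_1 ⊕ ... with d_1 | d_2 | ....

rank_ℚ(R)=3; free=4−3=1
SNF(R) diag = [4, 4, 12] → torsion [4, 4, 12]

Answer: M ≅ ℤ^1 ⊕ ℤ/4 ⊕ ℤ/4 ⊕ ℤ/12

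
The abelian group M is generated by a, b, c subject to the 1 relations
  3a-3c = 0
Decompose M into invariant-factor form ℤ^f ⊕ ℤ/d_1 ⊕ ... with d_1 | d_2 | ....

rank_ℚ(R)=1; free=3−1=2
SNF(R) diag = [3] → torsion [3]

Answer: M ≅ ℤ^2 ⊕ ℤ/3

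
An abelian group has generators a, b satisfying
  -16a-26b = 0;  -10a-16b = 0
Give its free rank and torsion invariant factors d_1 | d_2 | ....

rank_ℚ(R)=2; free=2−2=0
SNF(R) diag = [2, 2] → torsion [2, 2]

Answer: M ≅ ℤ/2 ⊕ ℤ/2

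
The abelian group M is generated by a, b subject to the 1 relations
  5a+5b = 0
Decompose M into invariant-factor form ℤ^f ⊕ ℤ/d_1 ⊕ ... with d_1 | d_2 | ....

Answer: M ≅ ℤ^1 ⊕ ℤ/5

Derivation:
rank_ℚ(R)=1; free=2−1=1
SNF(R) diag = [5] → torsion [5]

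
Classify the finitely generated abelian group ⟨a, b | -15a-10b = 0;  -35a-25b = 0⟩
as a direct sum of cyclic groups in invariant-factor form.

Answer: M ≅ ℤ/5 ⊕ ℤ/5

Derivation:
rank_ℚ(R)=2; free=2−2=0
SNF(R) diag = [5, 5] → torsion [5, 5]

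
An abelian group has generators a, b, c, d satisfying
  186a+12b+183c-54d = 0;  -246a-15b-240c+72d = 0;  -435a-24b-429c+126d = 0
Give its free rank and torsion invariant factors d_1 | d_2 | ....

rank_ℚ(R)=3; free=4−3=1
SNF(R) diag = [3, 9, 9] → torsion [3, 9, 9]

Answer: M ≅ ℤ^1 ⊕ ℤ/3 ⊕ ℤ/9 ⊕ ℤ/9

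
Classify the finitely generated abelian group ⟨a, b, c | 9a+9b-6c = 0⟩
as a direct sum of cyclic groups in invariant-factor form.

Answer: M ≅ ℤ^2 ⊕ ℤ/3

Derivation:
rank_ℚ(R)=1; free=3−1=2
SNF(R) diag = [3] → torsion [3]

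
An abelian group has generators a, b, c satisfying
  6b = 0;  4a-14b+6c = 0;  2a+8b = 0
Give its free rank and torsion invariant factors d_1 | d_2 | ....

rank_ℚ(R)=3; free=3−3=0
SNF(R) diag = [2, 6, 6] → torsion [2, 6, 6]

Answer: M ≅ ℤ/2 ⊕ ℤ/6 ⊕ ℤ/6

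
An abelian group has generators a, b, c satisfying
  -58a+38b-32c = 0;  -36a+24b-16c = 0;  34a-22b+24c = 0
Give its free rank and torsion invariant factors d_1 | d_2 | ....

rank_ℚ(R)=3; free=3−3=0
SNF(R) diag = [2, 4, 8] → torsion [2, 4, 8]

Answer: M ≅ ℤ/2 ⊕ ℤ/4 ⊕ ℤ/8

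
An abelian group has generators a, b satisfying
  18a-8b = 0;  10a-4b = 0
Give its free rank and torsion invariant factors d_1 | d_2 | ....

rank_ℚ(R)=2; free=2−2=0
SNF(R) diag = [2, 4] → torsion [2, 4]

Answer: M ≅ ℤ/2 ⊕ ℤ/4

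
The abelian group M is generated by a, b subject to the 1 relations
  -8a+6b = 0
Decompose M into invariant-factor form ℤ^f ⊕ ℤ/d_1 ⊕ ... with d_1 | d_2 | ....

Answer: M ≅ ℤ^1 ⊕ ℤ/2

Derivation:
rank_ℚ(R)=1; free=2−1=1
SNF(R) diag = [2] → torsion [2]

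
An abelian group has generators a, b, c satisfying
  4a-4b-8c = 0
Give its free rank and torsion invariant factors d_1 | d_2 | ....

rank_ℚ(R)=1; free=3−1=2
SNF(R) diag = [4] → torsion [4]

Answer: M ≅ ℤ^2 ⊕ ℤ/4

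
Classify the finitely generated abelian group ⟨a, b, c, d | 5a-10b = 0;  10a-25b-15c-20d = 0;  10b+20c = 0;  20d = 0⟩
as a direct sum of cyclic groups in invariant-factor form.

Answer: M ≅ ℤ/5 ⊕ ℤ/5 ⊕ ℤ/10 ⊕ ℤ/20

Derivation:
rank_ℚ(R)=4; free=4−4=0
SNF(R) diag = [5, 5, 10, 20] → torsion [5, 5, 10, 20]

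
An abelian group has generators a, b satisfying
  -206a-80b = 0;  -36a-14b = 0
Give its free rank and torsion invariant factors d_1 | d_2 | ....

Answer: M ≅ ℤ/2 ⊕ ℤ/2

Derivation:
rank_ℚ(R)=2; free=2−2=0
SNF(R) diag = [2, 2] → torsion [2, 2]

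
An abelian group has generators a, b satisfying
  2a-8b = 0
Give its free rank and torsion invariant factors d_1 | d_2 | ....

Answer: M ≅ ℤ^1 ⊕ ℤ/2

Derivation:
rank_ℚ(R)=1; free=2−1=1
SNF(R) diag = [2] → torsion [2]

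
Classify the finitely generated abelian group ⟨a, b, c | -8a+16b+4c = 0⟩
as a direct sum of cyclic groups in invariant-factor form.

Answer: M ≅ ℤ^2 ⊕ ℤ/4

Derivation:
rank_ℚ(R)=1; free=3−1=2
SNF(R) diag = [4] → torsion [4]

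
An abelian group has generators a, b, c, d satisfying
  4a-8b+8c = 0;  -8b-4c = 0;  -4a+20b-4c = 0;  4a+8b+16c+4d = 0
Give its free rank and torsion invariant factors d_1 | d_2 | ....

Answer: M ≅ ℤ/4 ⊕ ℤ/4 ⊕ ℤ/4 ⊕ ℤ/4

Derivation:
rank_ℚ(R)=4; free=4−4=0
SNF(R) diag = [4, 4, 4, 4] → torsion [4, 4, 4, 4]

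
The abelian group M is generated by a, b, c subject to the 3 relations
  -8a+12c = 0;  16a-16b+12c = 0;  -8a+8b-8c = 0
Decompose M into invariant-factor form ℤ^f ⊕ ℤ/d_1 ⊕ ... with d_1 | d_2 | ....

Answer: M ≅ ℤ/4 ⊕ ℤ/8 ⊕ ℤ/8

Derivation:
rank_ℚ(R)=3; free=3−3=0
SNF(R) diag = [4, 8, 8] → torsion [4, 8, 8]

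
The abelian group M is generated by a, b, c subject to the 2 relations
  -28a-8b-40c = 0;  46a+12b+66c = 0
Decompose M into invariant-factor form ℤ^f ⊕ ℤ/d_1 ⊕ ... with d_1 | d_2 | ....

Answer: M ≅ ℤ^1 ⊕ ℤ/2 ⊕ ℤ/4

Derivation:
rank_ℚ(R)=2; free=3−2=1
SNF(R) diag = [2, 4] → torsion [2, 4]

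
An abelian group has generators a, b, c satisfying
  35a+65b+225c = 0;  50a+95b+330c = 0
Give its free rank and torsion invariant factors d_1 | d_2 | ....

rank_ℚ(R)=2; free=3−2=1
SNF(R) diag = [5, 15] → torsion [5, 15]

Answer: M ≅ ℤ^1 ⊕ ℤ/5 ⊕ ℤ/15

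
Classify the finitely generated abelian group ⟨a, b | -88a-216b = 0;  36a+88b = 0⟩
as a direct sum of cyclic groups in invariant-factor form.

Answer: M ≅ ℤ/4 ⊕ ℤ/8

Derivation:
rank_ℚ(R)=2; free=2−2=0
SNF(R) diag = [4, 8] → torsion [4, 8]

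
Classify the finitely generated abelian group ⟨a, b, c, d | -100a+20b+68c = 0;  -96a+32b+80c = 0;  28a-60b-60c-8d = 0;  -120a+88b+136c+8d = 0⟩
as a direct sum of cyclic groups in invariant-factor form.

rank_ℚ(R)=4; free=4−4=0
SNF(R) diag = [4, 8, 16, 48] → torsion [4, 8, 16, 48]

Answer: M ≅ ℤ/4 ⊕ ℤ/8 ⊕ ℤ/16 ⊕ ℤ/48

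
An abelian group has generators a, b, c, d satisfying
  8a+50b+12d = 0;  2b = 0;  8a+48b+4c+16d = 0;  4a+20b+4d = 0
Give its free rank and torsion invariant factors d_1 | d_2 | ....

Answer: M ≅ ℤ/2 ⊕ ℤ/4 ⊕ ℤ/4 ⊕ ℤ/4

Derivation:
rank_ℚ(R)=4; free=4−4=0
SNF(R) diag = [2, 4, 4, 4] → torsion [2, 4, 4, 4]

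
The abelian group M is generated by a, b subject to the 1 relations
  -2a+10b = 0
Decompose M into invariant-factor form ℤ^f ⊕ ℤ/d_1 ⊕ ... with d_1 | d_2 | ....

Answer: M ≅ ℤ^1 ⊕ ℤ/2

Derivation:
rank_ℚ(R)=1; free=2−1=1
SNF(R) diag = [2] → torsion [2]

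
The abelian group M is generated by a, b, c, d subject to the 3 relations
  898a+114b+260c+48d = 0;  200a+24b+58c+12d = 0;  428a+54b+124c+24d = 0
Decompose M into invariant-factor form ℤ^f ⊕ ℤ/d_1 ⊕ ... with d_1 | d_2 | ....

rank_ℚ(R)=3; free=4−3=1
SNF(R) diag = [2, 6, 6] → torsion [2, 6, 6]

Answer: M ≅ ℤ^1 ⊕ ℤ/2 ⊕ ℤ/6 ⊕ ℤ/6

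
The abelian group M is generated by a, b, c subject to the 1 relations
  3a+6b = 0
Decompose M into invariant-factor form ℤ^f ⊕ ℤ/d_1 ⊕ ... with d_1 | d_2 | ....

rank_ℚ(R)=1; free=3−1=2
SNF(R) diag = [3] → torsion [3]

Answer: M ≅ ℤ^2 ⊕ ℤ/3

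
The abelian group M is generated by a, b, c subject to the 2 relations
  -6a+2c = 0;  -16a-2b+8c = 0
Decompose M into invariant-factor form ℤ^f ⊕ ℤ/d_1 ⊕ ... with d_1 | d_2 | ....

Answer: M ≅ ℤ^1 ⊕ ℤ/2 ⊕ ℤ/2

Derivation:
rank_ℚ(R)=2; free=3−2=1
SNF(R) diag = [2, 2] → torsion [2, 2]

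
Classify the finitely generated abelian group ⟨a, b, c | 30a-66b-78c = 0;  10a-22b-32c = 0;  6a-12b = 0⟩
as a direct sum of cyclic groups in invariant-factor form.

rank_ℚ(R)=3; free=3−3=0
SNF(R) diag = [2, 6, 18] → torsion [2, 6, 18]

Answer: M ≅ ℤ/2 ⊕ ℤ/6 ⊕ ℤ/18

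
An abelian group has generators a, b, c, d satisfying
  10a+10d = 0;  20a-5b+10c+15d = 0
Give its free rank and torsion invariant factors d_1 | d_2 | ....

Answer: M ≅ ℤ^2 ⊕ ℤ/5 ⊕ ℤ/10

Derivation:
rank_ℚ(R)=2; free=4−2=2
SNF(R) diag = [5, 10] → torsion [5, 10]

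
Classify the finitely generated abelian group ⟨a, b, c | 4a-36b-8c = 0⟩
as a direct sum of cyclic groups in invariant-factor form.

rank_ℚ(R)=1; free=3−1=2
SNF(R) diag = [4] → torsion [4]

Answer: M ≅ ℤ^2 ⊕ ℤ/4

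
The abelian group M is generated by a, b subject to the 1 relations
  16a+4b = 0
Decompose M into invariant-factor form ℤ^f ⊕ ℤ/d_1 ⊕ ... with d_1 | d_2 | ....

Answer: M ≅ ℤ^1 ⊕ ℤ/4

Derivation:
rank_ℚ(R)=1; free=2−1=1
SNF(R) diag = [4] → torsion [4]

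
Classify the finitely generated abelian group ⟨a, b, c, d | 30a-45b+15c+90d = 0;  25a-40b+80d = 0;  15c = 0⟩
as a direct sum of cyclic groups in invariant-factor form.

Answer: M ≅ ℤ^1 ⊕ ℤ/5 ⊕ ℤ/15 ⊕ ℤ/15

Derivation:
rank_ℚ(R)=3; free=4−3=1
SNF(R) diag = [5, 15, 15] → torsion [5, 15, 15]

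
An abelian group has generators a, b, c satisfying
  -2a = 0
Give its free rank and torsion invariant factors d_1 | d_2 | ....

rank_ℚ(R)=1; free=3−1=2
SNF(R) diag = [2] → torsion [2]

Answer: M ≅ ℤ^2 ⊕ ℤ/2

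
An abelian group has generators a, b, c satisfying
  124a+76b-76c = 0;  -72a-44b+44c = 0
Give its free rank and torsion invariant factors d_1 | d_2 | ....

rank_ℚ(R)=2; free=3−2=1
SNF(R) diag = [4, 4] → torsion [4, 4]

Answer: M ≅ ℤ^1 ⊕ ℤ/4 ⊕ ℤ/4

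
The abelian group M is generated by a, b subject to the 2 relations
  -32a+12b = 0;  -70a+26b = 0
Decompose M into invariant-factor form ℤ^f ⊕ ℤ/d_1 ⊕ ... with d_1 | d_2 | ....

Answer: M ≅ ℤ/2 ⊕ ℤ/4

Derivation:
rank_ℚ(R)=2; free=2−2=0
SNF(R) diag = [2, 4] → torsion [2, 4]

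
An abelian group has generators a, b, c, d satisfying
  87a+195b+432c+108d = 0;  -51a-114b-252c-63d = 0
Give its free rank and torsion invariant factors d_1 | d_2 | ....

rank_ℚ(R)=2; free=4−2=2
SNF(R) diag = [3, 9] → torsion [3, 9]

Answer: M ≅ ℤ^2 ⊕ ℤ/3 ⊕ ℤ/9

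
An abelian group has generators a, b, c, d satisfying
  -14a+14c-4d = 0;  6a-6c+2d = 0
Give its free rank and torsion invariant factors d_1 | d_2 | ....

Answer: M ≅ ℤ^2 ⊕ ℤ/2 ⊕ ℤ/2

Derivation:
rank_ℚ(R)=2; free=4−2=2
SNF(R) diag = [2, 2] → torsion [2, 2]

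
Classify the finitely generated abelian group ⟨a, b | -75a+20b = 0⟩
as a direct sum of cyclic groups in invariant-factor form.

rank_ℚ(R)=1; free=2−1=1
SNF(R) diag = [5] → torsion [5]

Answer: M ≅ ℤ^1 ⊕ ℤ/5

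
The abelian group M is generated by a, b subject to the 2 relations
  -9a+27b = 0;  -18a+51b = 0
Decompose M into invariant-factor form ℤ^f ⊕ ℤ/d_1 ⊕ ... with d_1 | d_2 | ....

rank_ℚ(R)=2; free=2−2=0
SNF(R) diag = [3, 9] → torsion [3, 9]

Answer: M ≅ ℤ/3 ⊕ ℤ/9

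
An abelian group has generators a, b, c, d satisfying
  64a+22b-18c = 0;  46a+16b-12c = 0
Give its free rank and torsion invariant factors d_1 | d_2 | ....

Answer: M ≅ ℤ^2 ⊕ ℤ/2 ⊕ ℤ/6

Derivation:
rank_ℚ(R)=2; free=4−2=2
SNF(R) diag = [2, 6] → torsion [2, 6]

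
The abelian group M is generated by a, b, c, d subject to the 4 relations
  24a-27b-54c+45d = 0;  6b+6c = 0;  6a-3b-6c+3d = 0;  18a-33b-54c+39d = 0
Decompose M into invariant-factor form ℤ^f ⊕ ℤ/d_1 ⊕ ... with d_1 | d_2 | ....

rank_ℚ(R)=4; free=4−4=0
SNF(R) diag = [3, 6, 6, 18] → torsion [3, 6, 6, 18]

Answer: M ≅ ℤ/3 ⊕ ℤ/6 ⊕ ℤ/6 ⊕ ℤ/18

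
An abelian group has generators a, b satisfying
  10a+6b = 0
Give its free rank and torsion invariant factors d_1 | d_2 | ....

Answer: M ≅ ℤ^1 ⊕ ℤ/2

Derivation:
rank_ℚ(R)=1; free=2−1=1
SNF(R) diag = [2] → torsion [2]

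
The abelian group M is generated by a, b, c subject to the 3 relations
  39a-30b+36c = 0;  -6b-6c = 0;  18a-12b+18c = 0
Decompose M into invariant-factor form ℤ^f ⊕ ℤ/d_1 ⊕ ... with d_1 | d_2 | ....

Answer: M ≅ ℤ/3 ⊕ ℤ/6 ⊕ ℤ/6

Derivation:
rank_ℚ(R)=3; free=3−3=0
SNF(R) diag = [3, 6, 6] → torsion [3, 6, 6]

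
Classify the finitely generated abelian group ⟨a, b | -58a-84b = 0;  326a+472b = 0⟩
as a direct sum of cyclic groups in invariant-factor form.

Answer: M ≅ ℤ/2 ⊕ ℤ/4

Derivation:
rank_ℚ(R)=2; free=2−2=0
SNF(R) diag = [2, 4] → torsion [2, 4]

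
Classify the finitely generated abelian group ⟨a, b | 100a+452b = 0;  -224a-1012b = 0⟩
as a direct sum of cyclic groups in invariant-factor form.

rank_ℚ(R)=2; free=2−2=0
SNF(R) diag = [4, 12] → torsion [4, 12]

Answer: M ≅ ℤ/4 ⊕ ℤ/12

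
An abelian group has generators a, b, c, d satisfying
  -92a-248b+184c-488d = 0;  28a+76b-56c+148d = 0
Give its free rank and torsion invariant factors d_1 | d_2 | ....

Answer: M ≅ ℤ^2 ⊕ ℤ/4 ⊕ ℤ/12

Derivation:
rank_ℚ(R)=2; free=4−2=2
SNF(R) diag = [4, 12] → torsion [4, 12]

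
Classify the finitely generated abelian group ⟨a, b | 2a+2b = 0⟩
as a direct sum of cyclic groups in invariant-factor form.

rank_ℚ(R)=1; free=2−1=1
SNF(R) diag = [2] → torsion [2]

Answer: M ≅ ℤ^1 ⊕ ℤ/2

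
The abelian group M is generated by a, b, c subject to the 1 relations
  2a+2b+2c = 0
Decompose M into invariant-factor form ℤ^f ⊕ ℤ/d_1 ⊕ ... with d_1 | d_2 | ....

rank_ℚ(R)=1; free=3−1=2
SNF(R) diag = [2] → torsion [2]

Answer: M ≅ ℤ^2 ⊕ ℤ/2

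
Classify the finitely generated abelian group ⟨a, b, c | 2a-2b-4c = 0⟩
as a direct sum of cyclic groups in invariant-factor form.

rank_ℚ(R)=1; free=3−1=2
SNF(R) diag = [2] → torsion [2]

Answer: M ≅ ℤ^2 ⊕ ℤ/2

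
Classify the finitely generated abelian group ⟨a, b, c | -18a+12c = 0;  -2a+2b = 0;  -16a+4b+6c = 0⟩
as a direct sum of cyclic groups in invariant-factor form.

rank_ℚ(R)=3; free=3−3=0
SNF(R) diag = [2, 6, 6] → torsion [2, 6, 6]

Answer: M ≅ ℤ/2 ⊕ ℤ/6 ⊕ ℤ/6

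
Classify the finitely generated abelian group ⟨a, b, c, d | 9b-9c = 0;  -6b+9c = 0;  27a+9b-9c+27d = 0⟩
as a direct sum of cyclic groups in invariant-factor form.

rank_ℚ(R)=3; free=4−3=1
SNF(R) diag = [3, 9, 27] → torsion [3, 9, 27]

Answer: M ≅ ℤ^1 ⊕ ℤ/3 ⊕ ℤ/9 ⊕ ℤ/27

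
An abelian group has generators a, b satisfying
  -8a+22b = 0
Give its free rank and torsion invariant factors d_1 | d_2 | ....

Answer: M ≅ ℤ^1 ⊕ ℤ/2

Derivation:
rank_ℚ(R)=1; free=2−1=1
SNF(R) diag = [2] → torsion [2]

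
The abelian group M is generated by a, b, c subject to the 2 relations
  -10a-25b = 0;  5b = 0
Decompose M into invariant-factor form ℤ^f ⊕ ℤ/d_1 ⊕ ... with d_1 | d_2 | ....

rank_ℚ(R)=2; free=3−2=1
SNF(R) diag = [5, 10] → torsion [5, 10]

Answer: M ≅ ℤ^1 ⊕ ℤ/5 ⊕ ℤ/10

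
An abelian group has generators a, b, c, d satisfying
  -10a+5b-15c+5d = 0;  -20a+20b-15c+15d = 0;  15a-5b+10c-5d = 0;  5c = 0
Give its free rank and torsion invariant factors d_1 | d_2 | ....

Answer: M ≅ ℤ/5 ⊕ ℤ/5 ⊕ ℤ/5 ⊕ ℤ/5

Derivation:
rank_ℚ(R)=4; free=4−4=0
SNF(R) diag = [5, 5, 5, 5] → torsion [5, 5, 5, 5]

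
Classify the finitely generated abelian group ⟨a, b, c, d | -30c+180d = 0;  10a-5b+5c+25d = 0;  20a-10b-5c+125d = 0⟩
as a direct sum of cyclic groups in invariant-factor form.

Answer: M ≅ ℤ^1 ⊕ ℤ/5 ⊕ ℤ/15 ⊕ ℤ/30

Derivation:
rank_ℚ(R)=3; free=4−3=1
SNF(R) diag = [5, 15, 30] → torsion [5, 15, 30]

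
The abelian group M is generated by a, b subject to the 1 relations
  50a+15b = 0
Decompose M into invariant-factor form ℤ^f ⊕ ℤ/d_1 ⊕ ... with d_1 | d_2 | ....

Answer: M ≅ ℤ^1 ⊕ ℤ/5

Derivation:
rank_ℚ(R)=1; free=2−1=1
SNF(R) diag = [5] → torsion [5]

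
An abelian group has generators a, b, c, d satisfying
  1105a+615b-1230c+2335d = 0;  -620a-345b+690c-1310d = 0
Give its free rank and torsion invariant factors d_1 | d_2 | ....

rank_ℚ(R)=2; free=4−2=2
SNF(R) diag = [5, 15] → torsion [5, 15]

Answer: M ≅ ℤ^2 ⊕ ℤ/5 ⊕ ℤ/15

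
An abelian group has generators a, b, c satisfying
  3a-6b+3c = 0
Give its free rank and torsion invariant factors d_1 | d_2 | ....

rank_ℚ(R)=1; free=3−1=2
SNF(R) diag = [3] → torsion [3]

Answer: M ≅ ℤ^2 ⊕ ℤ/3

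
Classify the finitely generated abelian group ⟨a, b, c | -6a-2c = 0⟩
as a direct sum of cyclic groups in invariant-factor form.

rank_ℚ(R)=1; free=3−1=2
SNF(R) diag = [2] → torsion [2]

Answer: M ≅ ℤ^2 ⊕ ℤ/2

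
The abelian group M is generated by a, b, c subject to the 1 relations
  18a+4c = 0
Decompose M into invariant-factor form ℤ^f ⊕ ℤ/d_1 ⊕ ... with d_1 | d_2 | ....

rank_ℚ(R)=1; free=3−1=2
SNF(R) diag = [2] → torsion [2]

Answer: M ≅ ℤ^2 ⊕ ℤ/2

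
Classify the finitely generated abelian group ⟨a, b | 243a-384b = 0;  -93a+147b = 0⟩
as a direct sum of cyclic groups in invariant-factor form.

Answer: M ≅ ℤ/3 ⊕ ℤ/3

Derivation:
rank_ℚ(R)=2; free=2−2=0
SNF(R) diag = [3, 3] → torsion [3, 3]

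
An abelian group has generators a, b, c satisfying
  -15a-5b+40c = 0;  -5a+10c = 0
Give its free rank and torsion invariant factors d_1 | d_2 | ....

Answer: M ≅ ℤ^1 ⊕ ℤ/5 ⊕ ℤ/5

Derivation:
rank_ℚ(R)=2; free=3−2=1
SNF(R) diag = [5, 5] → torsion [5, 5]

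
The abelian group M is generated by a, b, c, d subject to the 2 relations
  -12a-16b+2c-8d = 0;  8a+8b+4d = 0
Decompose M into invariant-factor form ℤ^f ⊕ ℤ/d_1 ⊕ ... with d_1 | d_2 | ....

Answer: M ≅ ℤ^2 ⊕ ℤ/2 ⊕ ℤ/4

Derivation:
rank_ℚ(R)=2; free=4−2=2
SNF(R) diag = [2, 4] → torsion [2, 4]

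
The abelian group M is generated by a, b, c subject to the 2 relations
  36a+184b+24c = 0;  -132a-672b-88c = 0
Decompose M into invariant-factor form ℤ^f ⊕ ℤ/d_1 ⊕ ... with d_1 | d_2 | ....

rank_ℚ(R)=2; free=3−2=1
SNF(R) diag = [4, 8] → torsion [4, 8]

Answer: M ≅ ℤ^1 ⊕ ℤ/4 ⊕ ℤ/8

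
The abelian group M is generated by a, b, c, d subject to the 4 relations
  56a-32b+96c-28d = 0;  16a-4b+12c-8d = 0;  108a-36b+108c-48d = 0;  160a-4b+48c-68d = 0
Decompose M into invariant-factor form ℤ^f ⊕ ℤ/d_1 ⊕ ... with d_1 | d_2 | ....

Answer: M ≅ ℤ/4 ⊕ ℤ/12 ⊕ ℤ/36 ⊕ ℤ/36

Derivation:
rank_ℚ(R)=4; free=4−4=0
SNF(R) diag = [4, 12, 36, 36] → torsion [4, 12, 36, 36]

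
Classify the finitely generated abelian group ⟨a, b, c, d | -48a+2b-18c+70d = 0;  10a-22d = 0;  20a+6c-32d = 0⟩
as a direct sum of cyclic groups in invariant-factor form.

rank_ℚ(R)=3; free=4−3=1
SNF(R) diag = [2, 2, 6] → torsion [2, 2, 6]

Answer: M ≅ ℤ^1 ⊕ ℤ/2 ⊕ ℤ/2 ⊕ ℤ/6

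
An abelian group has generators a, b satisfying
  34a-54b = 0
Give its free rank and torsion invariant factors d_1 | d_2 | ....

Answer: M ≅ ℤ^1 ⊕ ℤ/2

Derivation:
rank_ℚ(R)=1; free=2−1=1
SNF(R) diag = [2] → torsion [2]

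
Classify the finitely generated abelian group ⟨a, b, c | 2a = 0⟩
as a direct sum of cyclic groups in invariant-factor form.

rank_ℚ(R)=1; free=3−1=2
SNF(R) diag = [2] → torsion [2]

Answer: M ≅ ℤ^2 ⊕ ℤ/2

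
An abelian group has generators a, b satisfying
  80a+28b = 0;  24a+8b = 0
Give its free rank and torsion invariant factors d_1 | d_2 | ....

Answer: M ≅ ℤ/4 ⊕ ℤ/8

Derivation:
rank_ℚ(R)=2; free=2−2=0
SNF(R) diag = [4, 8] → torsion [4, 8]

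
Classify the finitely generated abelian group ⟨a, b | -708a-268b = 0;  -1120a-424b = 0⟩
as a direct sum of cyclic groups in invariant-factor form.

Answer: M ≅ ℤ/4 ⊕ ℤ/8

Derivation:
rank_ℚ(R)=2; free=2−2=0
SNF(R) diag = [4, 8] → torsion [4, 8]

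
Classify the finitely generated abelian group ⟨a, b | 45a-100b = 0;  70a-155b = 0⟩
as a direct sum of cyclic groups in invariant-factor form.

rank_ℚ(R)=2; free=2−2=0
SNF(R) diag = [5, 5] → torsion [5, 5]

Answer: M ≅ ℤ/5 ⊕ ℤ/5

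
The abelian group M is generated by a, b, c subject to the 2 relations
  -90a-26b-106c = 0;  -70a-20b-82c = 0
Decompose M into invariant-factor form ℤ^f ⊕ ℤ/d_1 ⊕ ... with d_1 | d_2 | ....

Answer: M ≅ ℤ^1 ⊕ ℤ/2 ⊕ ℤ/2

Derivation:
rank_ℚ(R)=2; free=3−2=1
SNF(R) diag = [2, 2] → torsion [2, 2]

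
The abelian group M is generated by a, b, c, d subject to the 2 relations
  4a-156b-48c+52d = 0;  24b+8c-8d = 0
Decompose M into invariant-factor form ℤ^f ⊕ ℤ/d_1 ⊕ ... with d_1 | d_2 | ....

rank_ℚ(R)=2; free=4−2=2
SNF(R) diag = [4, 8] → torsion [4, 8]

Answer: M ≅ ℤ^2 ⊕ ℤ/4 ⊕ ℤ/8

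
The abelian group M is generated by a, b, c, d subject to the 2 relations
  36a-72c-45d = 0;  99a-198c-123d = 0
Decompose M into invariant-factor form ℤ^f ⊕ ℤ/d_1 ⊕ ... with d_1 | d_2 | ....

Answer: M ≅ ℤ^2 ⊕ ℤ/3 ⊕ ℤ/9

Derivation:
rank_ℚ(R)=2; free=4−2=2
SNF(R) diag = [3, 9] → torsion [3, 9]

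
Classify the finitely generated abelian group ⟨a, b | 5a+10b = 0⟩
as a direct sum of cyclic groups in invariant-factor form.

rank_ℚ(R)=1; free=2−1=1
SNF(R) diag = [5] → torsion [5]

Answer: M ≅ ℤ^1 ⊕ ℤ/5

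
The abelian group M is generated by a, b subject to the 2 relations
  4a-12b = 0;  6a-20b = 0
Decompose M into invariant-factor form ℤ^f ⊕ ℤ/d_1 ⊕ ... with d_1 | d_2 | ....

Answer: M ≅ ℤ/2 ⊕ ℤ/4

Derivation:
rank_ℚ(R)=2; free=2−2=0
SNF(R) diag = [2, 4] → torsion [2, 4]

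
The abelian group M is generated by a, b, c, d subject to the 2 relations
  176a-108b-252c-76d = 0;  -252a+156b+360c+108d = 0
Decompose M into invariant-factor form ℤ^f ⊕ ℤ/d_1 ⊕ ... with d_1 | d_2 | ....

rank_ℚ(R)=2; free=4−2=2
SNF(R) diag = [4, 12] → torsion [4, 12]

Answer: M ≅ ℤ^2 ⊕ ℤ/4 ⊕ ℤ/12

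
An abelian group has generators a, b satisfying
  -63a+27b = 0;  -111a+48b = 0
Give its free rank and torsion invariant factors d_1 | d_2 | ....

Answer: M ≅ ℤ/3 ⊕ ℤ/9

Derivation:
rank_ℚ(R)=2; free=2−2=0
SNF(R) diag = [3, 9] → torsion [3, 9]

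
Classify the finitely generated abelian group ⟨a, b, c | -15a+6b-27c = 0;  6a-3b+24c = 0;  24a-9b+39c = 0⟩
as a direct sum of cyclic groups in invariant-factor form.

Answer: M ≅ ℤ/3 ⊕ ℤ/3 ⊕ ℤ/9

Derivation:
rank_ℚ(R)=3; free=3−3=0
SNF(R) diag = [3, 3, 9] → torsion [3, 3, 9]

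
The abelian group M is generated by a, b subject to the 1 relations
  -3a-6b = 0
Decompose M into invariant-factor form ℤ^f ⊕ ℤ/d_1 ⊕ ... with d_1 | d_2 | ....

rank_ℚ(R)=1; free=2−1=1
SNF(R) diag = [3] → torsion [3]

Answer: M ≅ ℤ^1 ⊕ ℤ/3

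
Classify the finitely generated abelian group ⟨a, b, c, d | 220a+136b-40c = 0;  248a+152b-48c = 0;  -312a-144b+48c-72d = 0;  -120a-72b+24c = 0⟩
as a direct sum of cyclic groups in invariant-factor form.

rank_ℚ(R)=4; free=4−4=0
SNF(R) diag = [4, 8, 24, 72] → torsion [4, 8, 24, 72]

Answer: M ≅ ℤ/4 ⊕ ℤ/8 ⊕ ℤ/24 ⊕ ℤ/72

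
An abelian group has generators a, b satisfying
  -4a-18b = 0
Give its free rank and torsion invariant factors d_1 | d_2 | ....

rank_ℚ(R)=1; free=2−1=1
SNF(R) diag = [2] → torsion [2]

Answer: M ≅ ℤ^1 ⊕ ℤ/2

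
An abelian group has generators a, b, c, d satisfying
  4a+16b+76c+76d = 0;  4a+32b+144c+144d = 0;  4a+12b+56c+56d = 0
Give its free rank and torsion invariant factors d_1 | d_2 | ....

rank_ℚ(R)=3; free=4−3=1
SNF(R) diag = [4, 4, 12] → torsion [4, 4, 12]

Answer: M ≅ ℤ^1 ⊕ ℤ/4 ⊕ ℤ/4 ⊕ ℤ/12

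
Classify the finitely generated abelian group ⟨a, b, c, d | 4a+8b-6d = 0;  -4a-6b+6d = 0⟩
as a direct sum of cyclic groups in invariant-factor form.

Answer: M ≅ ℤ^2 ⊕ ℤ/2 ⊕ ℤ/2

Derivation:
rank_ℚ(R)=2; free=4−2=2
SNF(R) diag = [2, 2] → torsion [2, 2]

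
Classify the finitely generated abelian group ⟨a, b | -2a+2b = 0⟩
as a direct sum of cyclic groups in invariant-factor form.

Answer: M ≅ ℤ^1 ⊕ ℤ/2

Derivation:
rank_ℚ(R)=1; free=2−1=1
SNF(R) diag = [2] → torsion [2]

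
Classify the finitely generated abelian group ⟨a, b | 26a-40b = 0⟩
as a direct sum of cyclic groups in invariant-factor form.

Answer: M ≅ ℤ^1 ⊕ ℤ/2

Derivation:
rank_ℚ(R)=1; free=2−1=1
SNF(R) diag = [2] → torsion [2]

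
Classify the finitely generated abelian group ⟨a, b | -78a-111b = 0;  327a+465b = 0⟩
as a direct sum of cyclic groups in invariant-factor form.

rank_ℚ(R)=2; free=2−2=0
SNF(R) diag = [3, 9] → torsion [3, 9]

Answer: M ≅ ℤ/3 ⊕ ℤ/9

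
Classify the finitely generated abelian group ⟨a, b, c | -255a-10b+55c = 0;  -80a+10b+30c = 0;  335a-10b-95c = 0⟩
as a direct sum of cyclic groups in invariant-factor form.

rank_ℚ(R)=3; free=3−3=0
SNF(R) diag = [5, 10, 20] → torsion [5, 10, 20]

Answer: M ≅ ℤ/5 ⊕ ℤ/10 ⊕ ℤ/20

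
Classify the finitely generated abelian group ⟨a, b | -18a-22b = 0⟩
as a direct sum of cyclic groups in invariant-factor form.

Answer: M ≅ ℤ^1 ⊕ ℤ/2

Derivation:
rank_ℚ(R)=1; free=2−1=1
SNF(R) diag = [2] → torsion [2]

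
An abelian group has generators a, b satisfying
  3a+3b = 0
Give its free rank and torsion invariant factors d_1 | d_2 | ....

rank_ℚ(R)=1; free=2−1=1
SNF(R) diag = [3] → torsion [3]

Answer: M ≅ ℤ^1 ⊕ ℤ/3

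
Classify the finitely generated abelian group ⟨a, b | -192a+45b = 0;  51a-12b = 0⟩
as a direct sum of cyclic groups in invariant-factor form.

rank_ℚ(R)=2; free=2−2=0
SNF(R) diag = [3, 3] → torsion [3, 3]

Answer: M ≅ ℤ/3 ⊕ ℤ/3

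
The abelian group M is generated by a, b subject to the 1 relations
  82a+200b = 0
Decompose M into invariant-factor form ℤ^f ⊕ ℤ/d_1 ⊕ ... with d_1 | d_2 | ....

Answer: M ≅ ℤ^1 ⊕ ℤ/2

Derivation:
rank_ℚ(R)=1; free=2−1=1
SNF(R) diag = [2] → torsion [2]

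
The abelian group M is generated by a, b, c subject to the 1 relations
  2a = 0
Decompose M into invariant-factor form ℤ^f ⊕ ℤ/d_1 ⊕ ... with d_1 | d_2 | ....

Answer: M ≅ ℤ^2 ⊕ ℤ/2

Derivation:
rank_ℚ(R)=1; free=3−1=2
SNF(R) diag = [2] → torsion [2]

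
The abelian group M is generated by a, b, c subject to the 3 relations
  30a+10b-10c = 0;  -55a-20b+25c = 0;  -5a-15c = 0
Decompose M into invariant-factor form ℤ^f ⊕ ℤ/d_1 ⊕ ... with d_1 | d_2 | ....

rank_ℚ(R)=3; free=3−3=0
SNF(R) diag = [5, 10, 10] → torsion [5, 10, 10]

Answer: M ≅ ℤ/5 ⊕ ℤ/10 ⊕ ℤ/10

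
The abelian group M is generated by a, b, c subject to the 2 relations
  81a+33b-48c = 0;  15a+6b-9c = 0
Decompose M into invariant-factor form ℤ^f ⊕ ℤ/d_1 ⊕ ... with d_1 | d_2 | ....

rank_ℚ(R)=2; free=3−2=1
SNF(R) diag = [3, 3] → torsion [3, 3]

Answer: M ≅ ℤ^1 ⊕ ℤ/3 ⊕ ℤ/3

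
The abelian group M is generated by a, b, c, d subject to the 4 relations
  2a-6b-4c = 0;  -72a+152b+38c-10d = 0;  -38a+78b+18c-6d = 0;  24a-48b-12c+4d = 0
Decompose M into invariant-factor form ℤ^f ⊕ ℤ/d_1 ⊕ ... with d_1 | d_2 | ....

rank_ℚ(R)=4; free=4−4=0
SNF(R) diag = [2, 2, 4, 8] → torsion [2, 2, 4, 8]

Answer: M ≅ ℤ/2 ⊕ ℤ/2 ⊕ ℤ/4 ⊕ ℤ/8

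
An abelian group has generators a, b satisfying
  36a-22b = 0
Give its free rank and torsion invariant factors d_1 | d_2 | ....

Answer: M ≅ ℤ^1 ⊕ ℤ/2

Derivation:
rank_ℚ(R)=1; free=2−1=1
SNF(R) diag = [2] → torsion [2]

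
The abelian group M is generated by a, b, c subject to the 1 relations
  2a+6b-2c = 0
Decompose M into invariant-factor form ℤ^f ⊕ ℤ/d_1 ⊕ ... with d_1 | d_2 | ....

rank_ℚ(R)=1; free=3−1=2
SNF(R) diag = [2] → torsion [2]

Answer: M ≅ ℤ^2 ⊕ ℤ/2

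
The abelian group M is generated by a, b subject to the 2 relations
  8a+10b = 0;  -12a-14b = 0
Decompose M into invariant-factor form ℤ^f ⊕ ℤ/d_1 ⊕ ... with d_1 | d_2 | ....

rank_ℚ(R)=2; free=2−2=0
SNF(R) diag = [2, 4] → torsion [2, 4]

Answer: M ≅ ℤ/2 ⊕ ℤ/4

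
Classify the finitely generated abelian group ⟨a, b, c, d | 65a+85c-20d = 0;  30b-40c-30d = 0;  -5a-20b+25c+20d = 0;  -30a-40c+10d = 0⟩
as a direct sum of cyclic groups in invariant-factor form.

Answer: M ≅ ℤ/5 ⊕ ℤ/10 ⊕ ℤ/10 ⊕ ℤ/10

Derivation:
rank_ℚ(R)=4; free=4−4=0
SNF(R) diag = [5, 10, 10, 10] → torsion [5, 10, 10, 10]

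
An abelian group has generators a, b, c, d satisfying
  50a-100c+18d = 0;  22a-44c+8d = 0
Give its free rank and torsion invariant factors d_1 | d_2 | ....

rank_ℚ(R)=2; free=4−2=2
SNF(R) diag = [2, 2] → torsion [2, 2]

Answer: M ≅ ℤ^2 ⊕ ℤ/2 ⊕ ℤ/2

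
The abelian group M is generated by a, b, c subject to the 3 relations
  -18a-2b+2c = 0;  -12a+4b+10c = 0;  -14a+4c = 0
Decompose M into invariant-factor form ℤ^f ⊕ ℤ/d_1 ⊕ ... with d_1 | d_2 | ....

rank_ℚ(R)=3; free=3−3=0
SNF(R) diag = [2, 2, 2] → torsion [2, 2, 2]

Answer: M ≅ ℤ/2 ⊕ ℤ/2 ⊕ ℤ/2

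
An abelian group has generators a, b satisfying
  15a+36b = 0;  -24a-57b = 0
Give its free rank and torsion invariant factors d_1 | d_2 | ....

Answer: M ≅ ℤ/3 ⊕ ℤ/3

Derivation:
rank_ℚ(R)=2; free=2−2=0
SNF(R) diag = [3, 3] → torsion [3, 3]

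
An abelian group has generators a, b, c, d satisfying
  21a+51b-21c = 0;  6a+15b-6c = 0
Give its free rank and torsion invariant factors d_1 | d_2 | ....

rank_ℚ(R)=2; free=4−2=2
SNF(R) diag = [3, 3] → torsion [3, 3]

Answer: M ≅ ℤ^2 ⊕ ℤ/3 ⊕ ℤ/3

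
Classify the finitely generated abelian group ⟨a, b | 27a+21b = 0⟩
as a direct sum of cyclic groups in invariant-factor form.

Answer: M ≅ ℤ^1 ⊕ ℤ/3

Derivation:
rank_ℚ(R)=1; free=2−1=1
SNF(R) diag = [3] → torsion [3]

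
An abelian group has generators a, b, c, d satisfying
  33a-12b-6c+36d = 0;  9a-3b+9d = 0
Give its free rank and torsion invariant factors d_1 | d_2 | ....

rank_ℚ(R)=2; free=4−2=2
SNF(R) diag = [3, 3] → torsion [3, 3]

Answer: M ≅ ℤ^2 ⊕ ℤ/3 ⊕ ℤ/3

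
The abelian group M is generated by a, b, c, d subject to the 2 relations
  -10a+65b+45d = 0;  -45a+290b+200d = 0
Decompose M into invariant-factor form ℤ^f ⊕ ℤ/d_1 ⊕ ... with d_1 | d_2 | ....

Answer: M ≅ ℤ^2 ⊕ ℤ/5 ⊕ ℤ/5

Derivation:
rank_ℚ(R)=2; free=4−2=2
SNF(R) diag = [5, 5] → torsion [5, 5]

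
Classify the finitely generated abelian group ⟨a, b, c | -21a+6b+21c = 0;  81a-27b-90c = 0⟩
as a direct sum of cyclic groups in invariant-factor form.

Answer: M ≅ ℤ^1 ⊕ ℤ/3 ⊕ ℤ/9

Derivation:
rank_ℚ(R)=2; free=3−2=1
SNF(R) diag = [3, 9] → torsion [3, 9]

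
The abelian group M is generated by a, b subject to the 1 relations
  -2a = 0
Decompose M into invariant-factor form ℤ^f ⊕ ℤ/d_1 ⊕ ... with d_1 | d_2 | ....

rank_ℚ(R)=1; free=2−1=1
SNF(R) diag = [2] → torsion [2]

Answer: M ≅ ℤ^1 ⊕ ℤ/2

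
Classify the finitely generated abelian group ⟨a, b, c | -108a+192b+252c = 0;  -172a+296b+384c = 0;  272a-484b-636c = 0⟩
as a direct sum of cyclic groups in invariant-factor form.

rank_ℚ(R)=3; free=3−3=0
SNF(R) diag = [4, 12, 12] → torsion [4, 12, 12]

Answer: M ≅ ℤ/4 ⊕ ℤ/12 ⊕ ℤ/12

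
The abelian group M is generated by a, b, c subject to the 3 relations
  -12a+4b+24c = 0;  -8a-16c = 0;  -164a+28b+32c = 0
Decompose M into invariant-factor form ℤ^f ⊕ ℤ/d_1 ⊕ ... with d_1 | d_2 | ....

rank_ℚ(R)=3; free=3−3=0
SNF(R) diag = [4, 8, 24] → torsion [4, 8, 24]

Answer: M ≅ ℤ/4 ⊕ ℤ/8 ⊕ ℤ/24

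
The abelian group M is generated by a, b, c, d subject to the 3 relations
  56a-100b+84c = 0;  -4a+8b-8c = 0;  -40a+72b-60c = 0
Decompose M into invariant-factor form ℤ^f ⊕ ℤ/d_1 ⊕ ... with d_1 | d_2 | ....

Answer: M ≅ ℤ^1 ⊕ ℤ/4 ⊕ ℤ/4 ⊕ ℤ/4

Derivation:
rank_ℚ(R)=3; free=4−3=1
SNF(R) diag = [4, 4, 4] → torsion [4, 4, 4]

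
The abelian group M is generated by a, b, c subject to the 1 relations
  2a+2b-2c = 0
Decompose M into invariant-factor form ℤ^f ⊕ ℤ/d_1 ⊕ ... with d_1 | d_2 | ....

rank_ℚ(R)=1; free=3−1=2
SNF(R) diag = [2] → torsion [2]

Answer: M ≅ ℤ^2 ⊕ ℤ/2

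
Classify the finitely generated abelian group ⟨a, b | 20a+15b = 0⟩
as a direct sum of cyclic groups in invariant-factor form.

rank_ℚ(R)=1; free=2−1=1
SNF(R) diag = [5] → torsion [5]

Answer: M ≅ ℤ^1 ⊕ ℤ/5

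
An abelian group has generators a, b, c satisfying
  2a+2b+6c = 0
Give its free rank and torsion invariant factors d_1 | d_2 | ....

rank_ℚ(R)=1; free=3−1=2
SNF(R) diag = [2] → torsion [2]

Answer: M ≅ ℤ^2 ⊕ ℤ/2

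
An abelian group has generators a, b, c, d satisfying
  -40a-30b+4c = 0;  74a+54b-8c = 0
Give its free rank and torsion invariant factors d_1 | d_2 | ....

rank_ℚ(R)=2; free=4−2=2
SNF(R) diag = [2, 6] → torsion [2, 6]

Answer: M ≅ ℤ^2 ⊕ ℤ/2 ⊕ ℤ/6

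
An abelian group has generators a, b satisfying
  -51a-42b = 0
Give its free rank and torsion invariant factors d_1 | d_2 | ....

Answer: M ≅ ℤ^1 ⊕ ℤ/3

Derivation:
rank_ℚ(R)=1; free=2−1=1
SNF(R) diag = [3] → torsion [3]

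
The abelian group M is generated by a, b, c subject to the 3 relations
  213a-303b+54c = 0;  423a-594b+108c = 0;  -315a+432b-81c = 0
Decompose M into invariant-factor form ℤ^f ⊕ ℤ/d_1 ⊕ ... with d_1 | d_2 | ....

Answer: M ≅ ℤ/3 ⊕ ℤ/9 ⊕ ℤ/27

Derivation:
rank_ℚ(R)=3; free=3−3=0
SNF(R) diag = [3, 9, 27] → torsion [3, 9, 27]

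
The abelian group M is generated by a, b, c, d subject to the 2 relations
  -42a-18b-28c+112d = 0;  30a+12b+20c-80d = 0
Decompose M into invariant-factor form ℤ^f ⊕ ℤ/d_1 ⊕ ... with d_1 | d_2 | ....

Answer: M ≅ ℤ^2 ⊕ ℤ/2 ⊕ ℤ/6

Derivation:
rank_ℚ(R)=2; free=4−2=2
SNF(R) diag = [2, 6] → torsion [2, 6]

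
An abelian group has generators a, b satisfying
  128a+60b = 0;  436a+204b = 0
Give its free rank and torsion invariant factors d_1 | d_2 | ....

rank_ℚ(R)=2; free=2−2=0
SNF(R) diag = [4, 12] → torsion [4, 12]

Answer: M ≅ ℤ/4 ⊕ ℤ/12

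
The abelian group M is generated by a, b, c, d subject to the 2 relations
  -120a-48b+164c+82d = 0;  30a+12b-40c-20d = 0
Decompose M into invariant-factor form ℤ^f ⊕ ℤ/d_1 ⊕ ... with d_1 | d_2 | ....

Answer: M ≅ ℤ^2 ⊕ ℤ/2 ⊕ ℤ/6

Derivation:
rank_ℚ(R)=2; free=4−2=2
SNF(R) diag = [2, 6] → torsion [2, 6]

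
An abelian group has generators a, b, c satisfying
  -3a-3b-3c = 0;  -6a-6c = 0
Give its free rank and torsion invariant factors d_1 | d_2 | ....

rank_ℚ(R)=2; free=3−2=1
SNF(R) diag = [3, 6] → torsion [3, 6]

Answer: M ≅ ℤ^1 ⊕ ℤ/3 ⊕ ℤ/6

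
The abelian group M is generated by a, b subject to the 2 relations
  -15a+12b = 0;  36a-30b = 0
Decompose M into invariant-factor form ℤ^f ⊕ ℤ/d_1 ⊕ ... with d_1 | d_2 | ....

rank_ℚ(R)=2; free=2−2=0
SNF(R) diag = [3, 6] → torsion [3, 6]

Answer: M ≅ ℤ/3 ⊕ ℤ/6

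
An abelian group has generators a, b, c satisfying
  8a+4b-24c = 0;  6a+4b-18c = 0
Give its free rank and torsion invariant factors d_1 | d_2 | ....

Answer: M ≅ ℤ^1 ⊕ ℤ/2 ⊕ ℤ/4

Derivation:
rank_ℚ(R)=2; free=3−2=1
SNF(R) diag = [2, 4] → torsion [2, 4]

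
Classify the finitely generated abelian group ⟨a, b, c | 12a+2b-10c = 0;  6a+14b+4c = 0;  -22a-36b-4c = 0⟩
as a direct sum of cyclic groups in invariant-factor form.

Answer: M ≅ ℤ/2 ⊕ ℤ/2 ⊕ ℤ/2

Derivation:
rank_ℚ(R)=3; free=3−3=0
SNF(R) diag = [2, 2, 2] → torsion [2, 2, 2]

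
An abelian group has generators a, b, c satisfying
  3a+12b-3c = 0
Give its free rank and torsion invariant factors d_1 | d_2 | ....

Answer: M ≅ ℤ^2 ⊕ ℤ/3

Derivation:
rank_ℚ(R)=1; free=3−1=2
SNF(R) diag = [3] → torsion [3]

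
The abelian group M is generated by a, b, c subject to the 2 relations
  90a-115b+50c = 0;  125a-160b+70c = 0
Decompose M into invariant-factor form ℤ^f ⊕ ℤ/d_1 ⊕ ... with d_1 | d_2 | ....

Answer: M ≅ ℤ^1 ⊕ ℤ/5 ⊕ ℤ/5

Derivation:
rank_ℚ(R)=2; free=3−2=1
SNF(R) diag = [5, 5] → torsion [5, 5]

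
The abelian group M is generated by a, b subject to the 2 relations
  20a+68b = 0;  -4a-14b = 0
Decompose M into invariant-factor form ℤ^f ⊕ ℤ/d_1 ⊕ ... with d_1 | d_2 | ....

rank_ℚ(R)=2; free=2−2=0
SNF(R) diag = [2, 4] → torsion [2, 4]

Answer: M ≅ ℤ/2 ⊕ ℤ/4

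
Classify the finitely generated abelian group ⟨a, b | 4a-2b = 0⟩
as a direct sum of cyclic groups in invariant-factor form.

rank_ℚ(R)=1; free=2−1=1
SNF(R) diag = [2] → torsion [2]

Answer: M ≅ ℤ^1 ⊕ ℤ/2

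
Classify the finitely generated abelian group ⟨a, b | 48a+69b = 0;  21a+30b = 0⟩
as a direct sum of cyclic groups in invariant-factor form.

Answer: M ≅ ℤ/3 ⊕ ℤ/3

Derivation:
rank_ℚ(R)=2; free=2−2=0
SNF(R) diag = [3, 3] → torsion [3, 3]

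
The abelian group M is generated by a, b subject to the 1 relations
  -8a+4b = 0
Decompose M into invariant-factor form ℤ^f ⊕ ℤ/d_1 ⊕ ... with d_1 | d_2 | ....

rank_ℚ(R)=1; free=2−1=1
SNF(R) diag = [4] → torsion [4]

Answer: M ≅ ℤ^1 ⊕ ℤ/4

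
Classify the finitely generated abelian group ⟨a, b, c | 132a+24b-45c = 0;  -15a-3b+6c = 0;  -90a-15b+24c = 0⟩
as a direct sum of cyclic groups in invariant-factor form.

Answer: M ≅ ℤ/3 ⊕ ℤ/3 ⊕ ℤ/9

Derivation:
rank_ℚ(R)=3; free=3−3=0
SNF(R) diag = [3, 3, 9] → torsion [3, 3, 9]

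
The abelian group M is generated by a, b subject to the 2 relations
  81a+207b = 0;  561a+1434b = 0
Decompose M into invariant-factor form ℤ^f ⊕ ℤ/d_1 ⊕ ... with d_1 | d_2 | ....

rank_ℚ(R)=2; free=2−2=0
SNF(R) diag = [3, 9] → torsion [3, 9]

Answer: M ≅ ℤ/3 ⊕ ℤ/9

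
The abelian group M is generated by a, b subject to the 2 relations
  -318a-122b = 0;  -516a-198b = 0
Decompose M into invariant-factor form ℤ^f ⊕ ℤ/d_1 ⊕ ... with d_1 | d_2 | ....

Answer: M ≅ ℤ/2 ⊕ ℤ/6

Derivation:
rank_ℚ(R)=2; free=2−2=0
SNF(R) diag = [2, 6] → torsion [2, 6]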